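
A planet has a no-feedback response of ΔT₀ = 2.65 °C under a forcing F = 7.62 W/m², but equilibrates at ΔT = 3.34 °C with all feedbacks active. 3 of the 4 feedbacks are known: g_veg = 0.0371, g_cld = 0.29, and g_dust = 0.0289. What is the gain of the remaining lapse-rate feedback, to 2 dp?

Amplification A = ΔT/ΔT₀ = 3.34/2.65 = 1.26.
Total gain g = 1 − 1/A = 1 − 1/1.26 = 0.2063.
Known gains sum to 0.0371 + 0.29 + 0.0289 = 0.356.
g_lr = 0.2063 − 0.356 = -0.15.

-0.15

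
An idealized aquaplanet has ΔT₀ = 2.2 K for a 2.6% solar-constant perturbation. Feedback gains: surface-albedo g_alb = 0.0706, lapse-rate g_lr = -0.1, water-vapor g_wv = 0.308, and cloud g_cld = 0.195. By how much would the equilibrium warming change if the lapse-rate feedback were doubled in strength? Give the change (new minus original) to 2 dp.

-0.67 K

Original: g = 0.4736, ΔT = 2.2/(1−0.4736) = 4.1793 K.
With doubled lapse-rate: g' = 0.3736, ΔT' = 2.2/(1−0.3736) = 3.5121 K.
Change = 3.5121 − 4.1793 = -0.67 K.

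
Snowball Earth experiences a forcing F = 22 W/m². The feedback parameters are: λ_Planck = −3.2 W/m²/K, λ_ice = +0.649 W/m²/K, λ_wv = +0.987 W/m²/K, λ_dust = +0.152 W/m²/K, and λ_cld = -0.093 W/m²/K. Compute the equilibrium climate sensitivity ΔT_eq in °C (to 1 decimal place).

Net feedback parameter λ = (−3.2) + (+0.649) + (+0.987) + (+0.152) + (-0.093) = -1.505 W/m²/K.
ΔT = −F/λ = −22/(-1.505) = 14.6 °C.

14.6 °C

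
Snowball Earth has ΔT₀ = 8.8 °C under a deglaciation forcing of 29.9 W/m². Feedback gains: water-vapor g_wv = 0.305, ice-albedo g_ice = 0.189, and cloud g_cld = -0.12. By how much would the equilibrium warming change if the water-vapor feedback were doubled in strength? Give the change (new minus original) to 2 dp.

Original: g = 0.374, ΔT = 8.8/(1−0.374) = 14.0575 °C.
With doubled water-vapor: g' = 0.679, ΔT' = 8.8/(1−0.679) = 27.4143 °C.
Change = 27.4143 − 14.0575 = 13.36 °C.

13.36 °C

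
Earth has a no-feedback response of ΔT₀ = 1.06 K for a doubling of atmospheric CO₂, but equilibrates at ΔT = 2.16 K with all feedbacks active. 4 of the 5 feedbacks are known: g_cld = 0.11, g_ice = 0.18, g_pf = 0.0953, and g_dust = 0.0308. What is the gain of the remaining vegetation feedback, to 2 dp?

Amplification A = ΔT/ΔT₀ = 2.16/1.06 = 2.038.
Total gain g = 1 − 1/A = 1 − 1/2.038 = 0.5093.
Known gains sum to 0.11 + 0.18 + 0.0953 + 0.0308 = 0.4161.
g_veg = 0.5093 − 0.4161 = 0.09.

0.09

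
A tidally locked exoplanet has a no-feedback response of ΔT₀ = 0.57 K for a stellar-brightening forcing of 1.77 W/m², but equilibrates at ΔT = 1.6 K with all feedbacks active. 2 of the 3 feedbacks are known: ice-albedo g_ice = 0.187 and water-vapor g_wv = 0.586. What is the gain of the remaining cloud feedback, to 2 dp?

Amplification A = ΔT/ΔT₀ = 1.6/0.57 = 2.807.
Total gain g = 1 − 1/A = 1 − 1/2.807 = 0.6437.
Known gains sum to 0.187 + 0.586 = 0.773.
g_cld = 0.6437 − 0.773 = -0.13.

-0.13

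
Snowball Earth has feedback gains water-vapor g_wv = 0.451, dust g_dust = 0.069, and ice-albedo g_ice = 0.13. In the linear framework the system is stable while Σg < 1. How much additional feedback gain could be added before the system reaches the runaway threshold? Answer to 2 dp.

0.35

Current total gain = 0.451 + 0.069 + 0.13 = 0.65.
Margin to runaway = 1 − 0.65 = 0.35.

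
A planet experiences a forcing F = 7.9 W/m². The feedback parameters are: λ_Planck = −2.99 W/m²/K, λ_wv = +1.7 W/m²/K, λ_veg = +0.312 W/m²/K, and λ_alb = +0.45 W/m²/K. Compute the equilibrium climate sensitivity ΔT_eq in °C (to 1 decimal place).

Net feedback parameter λ = (−2.99) + (+1.7) + (+0.312) + (+0.45) = -0.528 W/m²/K.
ΔT = −F/λ = −7.9/(-0.528) = 15.0 °C.

15.0 °C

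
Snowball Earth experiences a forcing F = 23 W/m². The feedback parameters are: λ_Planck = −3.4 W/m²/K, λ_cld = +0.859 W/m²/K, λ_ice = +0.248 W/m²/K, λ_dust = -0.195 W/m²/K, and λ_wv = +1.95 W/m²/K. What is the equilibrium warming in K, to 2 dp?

42.75 K

Net feedback parameter λ = (−3.4) + (+0.859) + (+0.248) + (-0.195) + (+1.95) = -0.538 W/m²/K.
ΔT = −F/λ = −23/(-0.538) = 42.75 K.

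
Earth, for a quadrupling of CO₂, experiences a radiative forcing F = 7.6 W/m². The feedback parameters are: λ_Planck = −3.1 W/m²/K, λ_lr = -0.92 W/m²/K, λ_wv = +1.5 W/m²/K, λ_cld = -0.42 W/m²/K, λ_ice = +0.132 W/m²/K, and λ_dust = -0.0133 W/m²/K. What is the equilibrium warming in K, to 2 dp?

2.69 K

Net feedback parameter λ = (−3.1) + (-0.92) + (+1.5) + (-0.42) + (+0.132) + (-0.0133) = -2.8213 W/m²/K.
ΔT = −F/λ = −7.6/(-2.8213) = 2.69 K.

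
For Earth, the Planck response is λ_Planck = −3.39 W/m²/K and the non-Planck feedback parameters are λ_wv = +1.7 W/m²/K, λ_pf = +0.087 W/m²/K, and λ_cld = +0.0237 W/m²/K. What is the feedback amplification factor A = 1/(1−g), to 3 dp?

2.147

Convert to gains: g_wv = 1.7/3.39 = 0.5015; g_pf = 0.087/3.39 = 0.02566; g_cld = 0.0237/3.39 = 0.006991.
Total gain g = 0.534151.
A = 1/(1 − 0.534151) = 2.147.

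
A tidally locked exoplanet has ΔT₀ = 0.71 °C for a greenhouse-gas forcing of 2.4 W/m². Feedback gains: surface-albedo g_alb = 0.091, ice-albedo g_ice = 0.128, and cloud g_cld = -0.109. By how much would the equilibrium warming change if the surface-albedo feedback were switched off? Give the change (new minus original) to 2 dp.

-0.07 °C

Original: g = 0.11, ΔT = 0.71/(1−0.11) = 0.7978 °C.
Without surface-albedo: g' = 0.019, ΔT' = 0.71/(1−0.019) = 0.7238 °C.
Change = 0.7238 − 0.7978 = -0.07 °C.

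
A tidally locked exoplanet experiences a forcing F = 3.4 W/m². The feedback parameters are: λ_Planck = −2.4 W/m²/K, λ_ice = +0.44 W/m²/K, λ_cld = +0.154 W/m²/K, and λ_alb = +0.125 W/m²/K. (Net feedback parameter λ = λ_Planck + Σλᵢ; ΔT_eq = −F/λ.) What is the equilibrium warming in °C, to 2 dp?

2.02 °C

Net feedback parameter λ = (−2.4) + (+0.44) + (+0.154) + (+0.125) = -1.681 W/m²/K.
ΔT = −F/λ = −3.4/(-1.681) = 2.02 °C.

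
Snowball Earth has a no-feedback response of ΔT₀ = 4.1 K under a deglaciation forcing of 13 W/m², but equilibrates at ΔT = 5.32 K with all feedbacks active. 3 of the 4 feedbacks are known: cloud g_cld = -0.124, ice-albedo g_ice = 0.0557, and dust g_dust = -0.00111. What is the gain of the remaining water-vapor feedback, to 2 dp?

0.30

Amplification A = ΔT/ΔT₀ = 5.32/4.1 = 1.298.
Total gain g = 1 − 1/A = 1 − 1/1.298 = 0.2296.
Known gains sum to -0.124 + 0.0557 − 0.00111 = -0.06941.
g_wv = 0.2296 + 0.06941 = 0.30.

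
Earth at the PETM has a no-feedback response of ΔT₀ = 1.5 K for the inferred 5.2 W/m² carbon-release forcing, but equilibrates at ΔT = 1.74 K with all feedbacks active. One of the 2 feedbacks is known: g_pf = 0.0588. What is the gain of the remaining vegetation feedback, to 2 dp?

0.08

Amplification A = ΔT/ΔT₀ = 1.74/1.5 = 1.16.
Total gain g = 1 − 1/A = 1 − 1/1.16 = 0.1379.
The known gain is 0.0588.
g_veg = 0.1379 − 0.0588 = 0.08.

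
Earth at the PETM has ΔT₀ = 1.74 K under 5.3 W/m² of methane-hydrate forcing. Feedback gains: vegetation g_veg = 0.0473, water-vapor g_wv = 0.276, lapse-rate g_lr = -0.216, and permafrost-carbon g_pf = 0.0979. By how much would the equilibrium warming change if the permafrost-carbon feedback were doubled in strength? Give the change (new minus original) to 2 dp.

0.31 K

Original: g = 0.2052, ΔT = 1.74/(1−0.2052) = 2.1892 K.
With doubled permafrost-carbon: g' = 0.3031, ΔT' = 1.74/(1−0.3031) = 2.4968 K.
Change = 2.4968 − 2.1892 = 0.31 K.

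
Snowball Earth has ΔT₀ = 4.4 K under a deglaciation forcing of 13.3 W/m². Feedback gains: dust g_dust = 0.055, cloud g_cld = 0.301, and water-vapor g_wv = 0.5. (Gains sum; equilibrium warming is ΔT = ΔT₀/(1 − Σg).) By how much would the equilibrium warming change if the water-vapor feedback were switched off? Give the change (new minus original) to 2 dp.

Original: g = 0.856, ΔT = 4.4/(1−0.856) = 30.5556 K.
Without water-vapor: g' = 0.356, ΔT' = 4.4/(1−0.356) = 6.8323 K.
Change = 6.8323 − 30.5556 = -23.72 K.

-23.72 K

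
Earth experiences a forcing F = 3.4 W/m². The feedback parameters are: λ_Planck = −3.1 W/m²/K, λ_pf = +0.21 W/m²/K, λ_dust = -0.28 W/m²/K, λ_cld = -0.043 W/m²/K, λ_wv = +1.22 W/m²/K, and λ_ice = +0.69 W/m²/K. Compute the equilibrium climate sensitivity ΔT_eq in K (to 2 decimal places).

Net feedback parameter λ = (−3.1) + (+0.21) + (-0.28) + (-0.043) + (+1.22) + (+0.69) = -1.303 W/m²/K.
ΔT = −F/λ = −3.4/(-1.303) = 2.61 K.

2.61 K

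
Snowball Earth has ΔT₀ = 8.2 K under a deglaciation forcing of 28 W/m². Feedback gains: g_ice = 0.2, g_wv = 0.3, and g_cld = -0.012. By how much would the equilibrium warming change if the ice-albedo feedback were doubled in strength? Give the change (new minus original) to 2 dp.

Original: g = 0.488, ΔT = 8.2/(1−0.488) = 16.0156 K.
With doubled ice-albedo: g' = 0.688, ΔT' = 8.2/(1−0.688) = 26.2821 K.
Change = 26.2821 − 16.0156 = 10.27 K.

10.27 K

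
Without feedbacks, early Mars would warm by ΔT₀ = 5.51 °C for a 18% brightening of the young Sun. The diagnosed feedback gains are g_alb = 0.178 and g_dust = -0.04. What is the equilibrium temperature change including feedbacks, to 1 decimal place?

Total gain g = 0.178 − 0.04 = 0.138.
Amplification A = 1/(1 − 0.138) = 1.16.
ΔT = 5.51 × 1.16 = 6.4 °C.

6.4 °C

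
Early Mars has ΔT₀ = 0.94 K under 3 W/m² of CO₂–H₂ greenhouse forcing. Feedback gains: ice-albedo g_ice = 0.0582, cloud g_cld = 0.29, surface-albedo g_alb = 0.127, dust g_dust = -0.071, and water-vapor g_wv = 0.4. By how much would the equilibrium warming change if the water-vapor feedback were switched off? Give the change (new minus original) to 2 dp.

-3.22 K

Original: g = 0.8042, ΔT = 0.94/(1−0.8042) = 4.8008 K.
Without water-vapor: g' = 0.4042, ΔT' = 0.94/(1−0.4042) = 1.5777 K.
Change = 1.5777 − 4.8008 = -3.22 K.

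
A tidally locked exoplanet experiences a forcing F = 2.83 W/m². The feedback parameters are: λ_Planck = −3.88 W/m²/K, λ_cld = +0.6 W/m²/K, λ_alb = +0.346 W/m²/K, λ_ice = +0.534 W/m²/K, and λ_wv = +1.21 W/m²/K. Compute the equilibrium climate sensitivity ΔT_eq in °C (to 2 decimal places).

2.38 °C

Net feedback parameter λ = (−3.88) + (+0.6) + (+0.346) + (+0.534) + (+1.21) = -1.19 W/m²/K.
ΔT = −F/λ = −2.83/(-1.19) = 2.38 °C.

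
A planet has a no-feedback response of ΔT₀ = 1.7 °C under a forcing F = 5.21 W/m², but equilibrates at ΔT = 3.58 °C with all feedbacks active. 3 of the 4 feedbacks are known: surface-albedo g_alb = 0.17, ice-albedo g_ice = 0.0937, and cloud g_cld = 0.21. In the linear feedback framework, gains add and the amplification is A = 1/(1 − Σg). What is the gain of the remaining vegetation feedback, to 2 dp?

Amplification A = ΔT/ΔT₀ = 3.58/1.7 = 2.106.
Total gain g = 1 − 1/A = 1 − 1/2.106 = 0.5252.
Known gains sum to 0.17 + 0.0937 + 0.21 = 0.4737.
g_veg = 0.5252 − 0.4737 = 0.05.

0.05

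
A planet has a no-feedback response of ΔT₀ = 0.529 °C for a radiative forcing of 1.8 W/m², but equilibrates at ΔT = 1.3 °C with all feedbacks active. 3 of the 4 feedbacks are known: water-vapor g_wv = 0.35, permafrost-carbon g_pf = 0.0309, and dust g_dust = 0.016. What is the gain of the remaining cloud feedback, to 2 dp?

Amplification A = ΔT/ΔT₀ = 1.3/0.529 = 2.457.
Total gain g = 1 − 1/A = 1 − 1/2.457 = 0.593.
Known gains sum to 0.35 + 0.0309 + 0.016 = 0.3969.
g_cld = 0.593 − 0.3969 = 0.20.

0.20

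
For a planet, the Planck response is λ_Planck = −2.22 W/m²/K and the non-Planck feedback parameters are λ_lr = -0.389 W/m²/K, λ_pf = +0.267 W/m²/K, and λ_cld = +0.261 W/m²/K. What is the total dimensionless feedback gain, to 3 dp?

0.063

Convert to gains: g_lr = -0.389/2.22 = -0.1752; g_pf = 0.267/2.22 = 0.1203; g_cld = 0.261/2.22 = 0.1176.
Total gain g = 0.0627.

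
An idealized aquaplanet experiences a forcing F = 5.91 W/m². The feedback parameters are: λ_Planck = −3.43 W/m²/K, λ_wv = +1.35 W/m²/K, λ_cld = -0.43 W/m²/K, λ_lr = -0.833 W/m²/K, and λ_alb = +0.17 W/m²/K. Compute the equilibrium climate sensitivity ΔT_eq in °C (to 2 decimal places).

Net feedback parameter λ = (−3.43) + (+1.35) + (-0.43) + (-0.833) + (+0.17) = -3.173 W/m²/K.
ΔT = −F/λ = −5.91/(-3.173) = 1.86 °C.

1.86 °C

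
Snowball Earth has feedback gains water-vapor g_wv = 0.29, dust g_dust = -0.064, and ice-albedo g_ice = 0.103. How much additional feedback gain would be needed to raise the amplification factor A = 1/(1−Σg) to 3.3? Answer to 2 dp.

Current total gain = 0.329.
Target gain for A = 3.3: g* = 1 − 1/3.3 = 0.697.
Additional gain needed = 0.697 − 0.329 = 0.37.

0.37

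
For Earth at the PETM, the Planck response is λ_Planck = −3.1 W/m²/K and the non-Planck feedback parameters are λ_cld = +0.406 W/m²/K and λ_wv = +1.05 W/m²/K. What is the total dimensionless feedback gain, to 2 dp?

Convert to gains: g_cld = 0.406/3.1 = 0.131; g_wv = 1.05/3.1 = 0.3387.
Total gain g = 0.4697.

0.47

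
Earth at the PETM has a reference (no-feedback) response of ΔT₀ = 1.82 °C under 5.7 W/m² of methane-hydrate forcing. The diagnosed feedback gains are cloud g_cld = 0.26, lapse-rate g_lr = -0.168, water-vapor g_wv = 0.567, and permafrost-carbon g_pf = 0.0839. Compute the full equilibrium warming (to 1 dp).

7.1 °C

Total gain g = 0.26 − 0.168 + 0.567 + 0.0839 = 0.7429.
Amplification A = 1/(1 − 0.7429) = 3.89.
ΔT = 1.82 × 3.89 = 7.1 °C.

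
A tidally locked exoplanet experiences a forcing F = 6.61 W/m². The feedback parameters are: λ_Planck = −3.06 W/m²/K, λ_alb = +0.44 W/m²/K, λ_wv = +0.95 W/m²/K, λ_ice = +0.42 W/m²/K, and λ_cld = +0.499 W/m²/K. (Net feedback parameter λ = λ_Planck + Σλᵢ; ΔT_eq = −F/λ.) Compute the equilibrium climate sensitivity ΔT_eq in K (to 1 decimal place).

Net feedback parameter λ = (−3.06) + (+0.44) + (+0.95) + (+0.42) + (+0.499) = -0.751 W/m²/K.
ΔT = −F/λ = −6.61/(-0.751) = 8.8 K.

8.8 K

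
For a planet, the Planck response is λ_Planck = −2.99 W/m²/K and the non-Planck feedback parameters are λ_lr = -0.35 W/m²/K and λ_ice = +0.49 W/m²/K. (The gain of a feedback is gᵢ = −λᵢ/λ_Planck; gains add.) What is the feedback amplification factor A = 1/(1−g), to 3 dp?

1.049

Convert to gains: g_lr = -0.35/2.99 = -0.1171; g_ice = 0.49/2.99 = 0.1639.
Total gain g = 0.0468.
A = 1/(1 − 0.0468) = 1.049.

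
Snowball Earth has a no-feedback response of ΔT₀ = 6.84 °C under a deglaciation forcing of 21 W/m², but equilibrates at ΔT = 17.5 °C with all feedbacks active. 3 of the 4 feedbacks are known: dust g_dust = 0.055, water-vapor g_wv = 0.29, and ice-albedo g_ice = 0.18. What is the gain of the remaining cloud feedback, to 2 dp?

Amplification A = ΔT/ΔT₀ = 17.5/6.84 = 2.558.
Total gain g = 1 − 1/A = 1 − 1/2.558 = 0.6091.
Known gains sum to 0.055 + 0.29 + 0.18 = 0.525.
g_cld = 0.6091 − 0.525 = 0.08.

0.08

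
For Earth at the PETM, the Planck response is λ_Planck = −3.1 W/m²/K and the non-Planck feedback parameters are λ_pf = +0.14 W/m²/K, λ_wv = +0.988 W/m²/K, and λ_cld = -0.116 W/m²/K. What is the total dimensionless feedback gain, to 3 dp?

Convert to gains: g_pf = 0.14/3.1 = 0.04516; g_wv = 0.988/3.1 = 0.3187; g_cld = -0.116/3.1 = -0.03742.
Total gain g = 0.32644.

0.326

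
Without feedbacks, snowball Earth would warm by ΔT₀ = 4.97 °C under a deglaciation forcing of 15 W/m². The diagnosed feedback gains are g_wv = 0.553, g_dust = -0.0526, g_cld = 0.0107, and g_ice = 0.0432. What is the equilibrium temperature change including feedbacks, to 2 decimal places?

Total gain g = 0.553 − 0.0526 + 0.0107 + 0.0432 = 0.5543.
Amplification A = 1/(1 − 0.5543) = 2.244.
ΔT = 4.97 × 2.244 = 11.15 °C.

11.15 °C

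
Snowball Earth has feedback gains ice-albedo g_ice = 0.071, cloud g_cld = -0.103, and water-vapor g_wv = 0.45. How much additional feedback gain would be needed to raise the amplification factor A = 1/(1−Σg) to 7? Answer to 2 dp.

Current total gain = 0.418.
Target gain for A = 7: g* = 1 − 1/7 = 0.8571.
Additional gain needed = 0.8571 − 0.418 = 0.44.

0.44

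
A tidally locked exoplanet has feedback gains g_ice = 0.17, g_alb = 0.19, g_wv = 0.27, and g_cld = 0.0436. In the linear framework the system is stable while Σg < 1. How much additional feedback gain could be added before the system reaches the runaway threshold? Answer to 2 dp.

0.33

Current total gain = 0.17 + 0.19 + 0.27 + 0.0436 = 0.6736.
Margin to runaway = 1 − 0.6736 = 0.33.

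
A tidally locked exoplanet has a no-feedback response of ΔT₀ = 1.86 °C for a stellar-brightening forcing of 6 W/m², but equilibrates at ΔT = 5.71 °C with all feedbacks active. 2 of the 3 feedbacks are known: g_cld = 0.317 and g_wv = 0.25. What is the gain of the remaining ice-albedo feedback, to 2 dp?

0.11

Amplification A = ΔT/ΔT₀ = 5.71/1.86 = 3.07.
Total gain g = 1 − 1/A = 1 − 1/3.07 = 0.6743.
Known gains sum to 0.317 + 0.25 = 0.567.
g_ice = 0.6743 − 0.567 = 0.11.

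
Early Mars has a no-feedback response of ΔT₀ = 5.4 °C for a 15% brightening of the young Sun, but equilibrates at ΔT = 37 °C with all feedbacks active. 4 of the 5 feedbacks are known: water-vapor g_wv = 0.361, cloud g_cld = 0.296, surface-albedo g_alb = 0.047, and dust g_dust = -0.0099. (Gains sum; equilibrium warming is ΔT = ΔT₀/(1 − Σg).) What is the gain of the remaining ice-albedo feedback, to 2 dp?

0.16

Amplification A = ΔT/ΔT₀ = 37/5.4 = 6.852.
Total gain g = 1 − 1/A = 1 − 1/6.852 = 0.8541.
Known gains sum to 0.361 + 0.296 + 0.047 − 0.0099 = 0.6941.
g_ice = 0.8541 − 0.6941 = 0.16.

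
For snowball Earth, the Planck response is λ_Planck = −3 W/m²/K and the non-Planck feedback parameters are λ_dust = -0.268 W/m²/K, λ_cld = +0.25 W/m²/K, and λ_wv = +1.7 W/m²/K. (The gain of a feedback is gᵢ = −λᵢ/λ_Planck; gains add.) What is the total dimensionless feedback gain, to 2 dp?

Convert to gains: g_dust = -0.268/3 = -0.08933; g_cld = 0.25/3 = 0.08333; g_wv = 1.7/3 = 0.5667.
Total gain g = 0.5607.

0.56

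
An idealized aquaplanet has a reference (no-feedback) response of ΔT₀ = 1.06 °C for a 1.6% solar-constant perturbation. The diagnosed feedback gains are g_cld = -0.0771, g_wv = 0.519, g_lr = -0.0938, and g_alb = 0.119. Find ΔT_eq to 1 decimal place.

Total gain g = -0.0771 + 0.519 − 0.0938 + 0.119 = 0.4671.
Amplification A = 1/(1 − 0.4671) = 1.877.
ΔT = 1.06 × 1.877 = 2.0 °C.

2.0 °C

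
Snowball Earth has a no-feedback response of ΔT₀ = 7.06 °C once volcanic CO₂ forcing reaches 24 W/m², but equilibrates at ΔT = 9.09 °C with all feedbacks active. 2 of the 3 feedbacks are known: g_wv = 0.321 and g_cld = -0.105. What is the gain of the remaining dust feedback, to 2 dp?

0.01

Amplification A = ΔT/ΔT₀ = 9.09/7.06 = 1.288.
Total gain g = 1 − 1/A = 1 − 1/1.288 = 0.2236.
Known gains sum to 0.321 − 0.105 = 0.216.
g_dust = 0.2236 − 0.216 = 0.01.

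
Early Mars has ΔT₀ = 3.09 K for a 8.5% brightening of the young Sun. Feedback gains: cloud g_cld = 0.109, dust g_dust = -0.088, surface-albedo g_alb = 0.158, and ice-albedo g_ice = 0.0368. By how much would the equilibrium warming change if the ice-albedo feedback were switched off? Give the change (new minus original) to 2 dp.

Original: g = 0.2158, ΔT = 3.09/(1−0.2158) = 3.9403 K.
Without ice-albedo: g' = 0.179, ΔT' = 3.09/(1−0.179) = 3.7637 K.
Change = 3.7637 − 3.9403 = -0.18 K.

-0.18 K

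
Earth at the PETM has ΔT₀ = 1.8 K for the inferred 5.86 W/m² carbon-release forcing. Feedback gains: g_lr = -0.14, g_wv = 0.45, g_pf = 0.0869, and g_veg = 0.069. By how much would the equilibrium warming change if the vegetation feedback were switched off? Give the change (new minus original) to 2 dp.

Original: g = 0.4659, ΔT = 1.8/(1−0.4659) = 3.3702 K.
Without vegetation: g' = 0.3969, ΔT' = 1.8/(1−0.3969) = 2.9846 K.
Change = 2.9846 − 3.3702 = -0.39 K.

-0.39 K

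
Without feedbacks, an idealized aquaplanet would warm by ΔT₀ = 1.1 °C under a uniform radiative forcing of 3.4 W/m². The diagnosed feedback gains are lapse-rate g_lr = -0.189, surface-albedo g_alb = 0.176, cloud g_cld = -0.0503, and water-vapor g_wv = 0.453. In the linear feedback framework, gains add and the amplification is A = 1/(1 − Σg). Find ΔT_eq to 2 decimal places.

1.80 °C

Total gain g = -0.189 + 0.176 − 0.0503 + 0.453 = 0.3897.
Amplification A = 1/(1 − 0.3897) = 1.639.
ΔT = 1.1 × 1.639 = 1.80 °C.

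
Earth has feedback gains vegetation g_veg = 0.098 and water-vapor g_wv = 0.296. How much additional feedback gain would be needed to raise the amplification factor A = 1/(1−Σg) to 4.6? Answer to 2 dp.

0.39

Current total gain = 0.394.
Target gain for A = 4.6: g* = 1 − 1/4.6 = 0.7826.
Additional gain needed = 0.7826 − 0.394 = 0.39.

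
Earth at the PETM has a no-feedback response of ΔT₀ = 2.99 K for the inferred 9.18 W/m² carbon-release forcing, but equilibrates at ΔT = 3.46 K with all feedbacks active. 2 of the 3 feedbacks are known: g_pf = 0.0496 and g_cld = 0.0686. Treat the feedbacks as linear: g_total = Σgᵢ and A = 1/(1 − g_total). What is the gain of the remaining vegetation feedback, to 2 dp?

0.02

Amplification A = ΔT/ΔT₀ = 3.46/2.99 = 1.157.
Total gain g = 1 − 1/A = 1 − 1/1.157 = 0.1357.
Known gains sum to 0.0496 + 0.0686 = 0.1182.
g_veg = 0.1357 − 0.1182 = 0.02.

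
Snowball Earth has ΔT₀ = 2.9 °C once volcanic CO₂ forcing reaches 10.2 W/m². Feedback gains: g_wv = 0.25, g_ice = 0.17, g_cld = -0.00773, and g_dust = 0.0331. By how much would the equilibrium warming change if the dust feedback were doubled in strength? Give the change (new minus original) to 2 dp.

0.33 °C

Original: g = 0.44537, ΔT = 2.9/(1−0.44537) = 5.2287 °C.
With doubled dust: g' = 0.47847, ΔT' = 2.9/(1−0.47847) = 5.5606 °C.
Change = 5.5606 − 5.2287 = 0.33 °C.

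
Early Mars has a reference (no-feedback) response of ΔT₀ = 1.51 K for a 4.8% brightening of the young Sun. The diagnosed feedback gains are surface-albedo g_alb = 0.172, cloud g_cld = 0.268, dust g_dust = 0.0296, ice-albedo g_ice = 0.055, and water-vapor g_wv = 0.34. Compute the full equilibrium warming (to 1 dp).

11.2 K

Total gain g = 0.172 + 0.268 + 0.0296 + 0.055 + 0.34 = 0.8646.
Amplification A = 1/(1 − 0.8646) = 7.386.
ΔT = 1.51 × 7.386 = 11.2 K.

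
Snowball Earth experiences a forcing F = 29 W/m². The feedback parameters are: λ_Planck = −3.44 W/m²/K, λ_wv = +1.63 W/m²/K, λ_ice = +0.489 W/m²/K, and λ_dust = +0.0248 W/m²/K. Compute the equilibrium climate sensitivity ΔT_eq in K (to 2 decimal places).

22.37 K

Net feedback parameter λ = (−3.44) + (+1.63) + (+0.489) + (+0.0248) = -1.2962 W/m²/K.
ΔT = −F/λ = −29/(-1.2962) = 22.37 K.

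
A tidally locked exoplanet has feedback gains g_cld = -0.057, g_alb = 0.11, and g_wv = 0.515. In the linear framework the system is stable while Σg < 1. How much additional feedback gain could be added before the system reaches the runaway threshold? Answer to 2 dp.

Current total gain = -0.057 + 0.11 + 0.515 = 0.568.
Margin to runaway = 1 − 0.568 = 0.43.

0.43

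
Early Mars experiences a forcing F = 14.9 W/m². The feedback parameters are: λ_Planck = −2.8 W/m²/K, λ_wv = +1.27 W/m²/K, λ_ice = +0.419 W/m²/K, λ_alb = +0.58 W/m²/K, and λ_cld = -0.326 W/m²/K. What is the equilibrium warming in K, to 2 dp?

Net feedback parameter λ = (−2.8) + (+1.27) + (+0.419) + (+0.58) + (-0.326) = -0.857 W/m²/K.
ΔT = −F/λ = −14.9/(-0.857) = 17.39 K.

17.39 K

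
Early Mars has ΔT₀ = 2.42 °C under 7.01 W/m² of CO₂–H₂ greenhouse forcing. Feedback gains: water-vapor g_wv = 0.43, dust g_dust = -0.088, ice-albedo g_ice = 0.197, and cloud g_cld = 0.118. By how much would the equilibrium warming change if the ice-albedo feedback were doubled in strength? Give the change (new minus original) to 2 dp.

Original: g = 0.657, ΔT = 2.42/(1−0.657) = 7.0554 °C.
With doubled ice-albedo: g' = 0.854, ΔT' = 2.42/(1−0.854) = 16.5753 °C.
Change = 16.5753 − 7.0554 = 9.52 °C.

9.52 °C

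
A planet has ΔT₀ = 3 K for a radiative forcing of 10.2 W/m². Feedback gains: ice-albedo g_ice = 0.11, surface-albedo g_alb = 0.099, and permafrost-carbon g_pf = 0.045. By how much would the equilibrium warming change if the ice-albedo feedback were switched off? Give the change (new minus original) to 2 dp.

Original: g = 0.254, ΔT = 3/(1−0.254) = 4.0214 K.
Without ice-albedo: g' = 0.144, ΔT' = 3/(1−0.144) = 3.5047 K.
Change = 3.5047 − 4.0214 = -0.52 K.

-0.52 K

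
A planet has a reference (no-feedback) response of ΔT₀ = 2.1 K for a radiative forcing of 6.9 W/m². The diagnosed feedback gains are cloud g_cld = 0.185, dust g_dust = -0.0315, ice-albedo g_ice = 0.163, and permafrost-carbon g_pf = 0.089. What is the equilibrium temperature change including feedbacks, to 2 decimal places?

3.53 K

Total gain g = 0.185 − 0.0315 + 0.163 + 0.089 = 0.4055.
Amplification A = 1/(1 − 0.4055) = 1.682.
ΔT = 2.1 × 1.682 = 3.53 K.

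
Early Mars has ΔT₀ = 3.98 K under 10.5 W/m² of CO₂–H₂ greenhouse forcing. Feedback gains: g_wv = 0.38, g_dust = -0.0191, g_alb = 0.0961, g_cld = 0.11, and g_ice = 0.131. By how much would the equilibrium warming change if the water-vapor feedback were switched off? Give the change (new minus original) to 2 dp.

-7.34 K

Original: g = 0.698, ΔT = 3.98/(1−0.698) = 13.1788 K.
Without water-vapor: g' = 0.318, ΔT' = 3.98/(1−0.318) = 5.8358 K.
Change = 5.8358 − 13.1788 = -7.34 K.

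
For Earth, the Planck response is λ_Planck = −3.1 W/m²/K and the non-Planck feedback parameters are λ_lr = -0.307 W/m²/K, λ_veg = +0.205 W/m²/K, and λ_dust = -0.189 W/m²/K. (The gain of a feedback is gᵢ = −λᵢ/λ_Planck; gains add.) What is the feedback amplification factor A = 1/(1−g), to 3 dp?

Convert to gains: g_lr = -0.307/3.1 = -0.09903; g_veg = 0.205/3.1 = 0.06613; g_dust = -0.189/3.1 = -0.06097.
Total gain g = -0.09387.
A = 1/(1 + 0.09387) = 0.914.

0.914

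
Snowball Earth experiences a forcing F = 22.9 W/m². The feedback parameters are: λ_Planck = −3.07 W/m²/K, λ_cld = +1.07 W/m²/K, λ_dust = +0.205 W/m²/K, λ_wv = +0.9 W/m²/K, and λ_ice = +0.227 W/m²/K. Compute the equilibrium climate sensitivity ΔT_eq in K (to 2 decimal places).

Net feedback parameter λ = (−3.07) + (+1.07) + (+0.205) + (+0.9) + (+0.227) = -0.668 W/m²/K.
ΔT = −F/λ = −22.9/(-0.668) = 34.28 K.

34.28 K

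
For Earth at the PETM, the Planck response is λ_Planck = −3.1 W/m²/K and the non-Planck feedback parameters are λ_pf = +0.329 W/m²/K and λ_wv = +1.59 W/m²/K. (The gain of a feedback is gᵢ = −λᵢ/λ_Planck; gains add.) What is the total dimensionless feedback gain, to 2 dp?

Convert to gains: g_pf = 0.329/3.1 = 0.1061; g_wv = 1.59/3.1 = 0.5129.
Total gain g = 0.619.

0.62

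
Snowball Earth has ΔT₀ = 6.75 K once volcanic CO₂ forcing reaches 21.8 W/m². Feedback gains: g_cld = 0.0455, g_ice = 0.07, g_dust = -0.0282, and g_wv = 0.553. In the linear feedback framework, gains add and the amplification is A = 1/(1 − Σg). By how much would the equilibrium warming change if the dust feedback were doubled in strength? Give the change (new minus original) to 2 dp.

Original: g = 0.6403, ΔT = 6.75/(1−0.6403) = 18.7656 K.
With doubled dust: g' = 0.6121, ΔT' = 6.75/(1−0.6121) = 17.4014 K.
Change = 17.4014 − 18.7656 = -1.36 K.

-1.36 K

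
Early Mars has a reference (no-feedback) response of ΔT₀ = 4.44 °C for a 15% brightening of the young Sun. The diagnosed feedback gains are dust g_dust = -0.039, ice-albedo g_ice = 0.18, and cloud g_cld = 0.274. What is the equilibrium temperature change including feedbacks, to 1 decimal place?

7.6 °C

Total gain g = -0.039 + 0.18 + 0.274 = 0.415.
Amplification A = 1/(1 − 0.415) = 1.709.
ΔT = 4.44 × 1.709 = 7.6 °C.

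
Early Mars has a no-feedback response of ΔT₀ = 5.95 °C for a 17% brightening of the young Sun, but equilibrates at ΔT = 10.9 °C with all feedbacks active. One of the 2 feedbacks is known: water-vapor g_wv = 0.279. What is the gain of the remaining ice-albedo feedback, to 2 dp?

Amplification A = ΔT/ΔT₀ = 10.9/5.95 = 1.832.
Total gain g = 1 − 1/A = 1 − 1/1.832 = 0.4541.
The known gain is 0.279.
g_ice = 0.4541 − 0.279 = 0.18.

0.18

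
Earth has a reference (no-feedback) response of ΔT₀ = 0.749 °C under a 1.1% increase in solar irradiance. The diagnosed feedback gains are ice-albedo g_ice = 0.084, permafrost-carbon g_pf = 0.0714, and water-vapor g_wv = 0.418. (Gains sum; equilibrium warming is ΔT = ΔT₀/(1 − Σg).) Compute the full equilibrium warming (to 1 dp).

1.8 °C

Total gain g = 0.084 + 0.0714 + 0.418 = 0.5734.
Amplification A = 1/(1 − 0.5734) = 2.344.
ΔT = 0.749 × 2.344 = 1.8 °C.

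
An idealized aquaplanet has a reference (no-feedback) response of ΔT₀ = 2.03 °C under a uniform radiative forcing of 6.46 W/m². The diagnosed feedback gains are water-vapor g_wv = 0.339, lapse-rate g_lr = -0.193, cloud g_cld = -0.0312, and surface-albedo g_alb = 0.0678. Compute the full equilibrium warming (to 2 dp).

2.48 °C

Total gain g = 0.339 − 0.193 − 0.0312 + 0.0678 = 0.1826.
Amplification A = 1/(1 − 0.1826) = 1.223.
ΔT = 2.03 × 1.223 = 2.48 °C.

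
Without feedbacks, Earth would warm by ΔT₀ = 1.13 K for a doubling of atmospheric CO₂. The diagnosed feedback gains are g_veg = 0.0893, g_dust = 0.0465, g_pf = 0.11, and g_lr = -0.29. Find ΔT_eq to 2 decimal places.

1.08 K

Total gain g = 0.0893 + 0.0465 + 0.11 − 0.29 = -0.0442.
Amplification A = 1/(1 + 0.0442) = 0.9577.
ΔT = 1.13 × 0.9577 = 1.08 K.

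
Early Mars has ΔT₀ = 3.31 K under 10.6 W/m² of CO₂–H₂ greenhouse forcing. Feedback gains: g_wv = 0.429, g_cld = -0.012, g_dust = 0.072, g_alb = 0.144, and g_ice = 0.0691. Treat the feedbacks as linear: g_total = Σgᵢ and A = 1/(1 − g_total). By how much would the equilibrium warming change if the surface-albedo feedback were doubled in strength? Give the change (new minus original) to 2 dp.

10.40 K

Original: g = 0.7021, ΔT = 3.31/(1−0.7021) = 11.1111 K.
With doubled surface-albedo: g' = 0.8461, ΔT' = 3.31/(1−0.8461) = 21.5075 K.
Change = 21.5075 − 11.1111 = 10.40 K.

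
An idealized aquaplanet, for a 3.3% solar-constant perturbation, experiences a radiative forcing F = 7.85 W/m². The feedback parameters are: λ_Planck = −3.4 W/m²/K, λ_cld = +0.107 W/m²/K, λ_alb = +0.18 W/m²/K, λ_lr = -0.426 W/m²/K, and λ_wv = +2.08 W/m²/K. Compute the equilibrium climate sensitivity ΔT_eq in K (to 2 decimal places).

Net feedback parameter λ = (−3.4) + (+0.107) + (+0.18) + (-0.426) + (+2.08) = -1.459 W/m²/K.
ΔT = −F/λ = −7.85/(-1.459) = 5.38 K.

5.38 K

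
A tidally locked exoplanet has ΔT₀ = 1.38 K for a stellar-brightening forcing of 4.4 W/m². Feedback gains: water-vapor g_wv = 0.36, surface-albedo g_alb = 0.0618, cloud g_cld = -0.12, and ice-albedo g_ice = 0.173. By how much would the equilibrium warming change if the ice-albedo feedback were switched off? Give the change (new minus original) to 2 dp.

-0.65 K

Original: g = 0.4748, ΔT = 1.38/(1−0.4748) = 2.6276 K.
Without ice-albedo: g' = 0.3018, ΔT' = 1.38/(1−0.3018) = 1.9765 K.
Change = 1.9765 − 2.6276 = -0.65 K.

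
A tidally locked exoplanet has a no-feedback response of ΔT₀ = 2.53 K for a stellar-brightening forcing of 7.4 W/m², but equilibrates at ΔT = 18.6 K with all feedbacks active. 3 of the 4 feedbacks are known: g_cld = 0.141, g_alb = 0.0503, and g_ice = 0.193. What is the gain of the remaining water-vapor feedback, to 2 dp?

0.48

Amplification A = ΔT/ΔT₀ = 18.6/2.53 = 7.352.
Total gain g = 1 − 1/A = 1 − 1/7.352 = 0.864.
Known gains sum to 0.141 + 0.0503 + 0.193 = 0.3843.
g_wv = 0.864 − 0.3843 = 0.48.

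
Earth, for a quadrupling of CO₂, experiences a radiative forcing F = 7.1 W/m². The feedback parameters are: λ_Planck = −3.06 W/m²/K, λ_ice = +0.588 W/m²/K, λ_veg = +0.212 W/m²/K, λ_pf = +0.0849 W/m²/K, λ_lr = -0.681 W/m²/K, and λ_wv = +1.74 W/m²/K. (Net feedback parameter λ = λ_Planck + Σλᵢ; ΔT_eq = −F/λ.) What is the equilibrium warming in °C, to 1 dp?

Net feedback parameter λ = (−3.06) + (+0.588) + (+0.212) + (+0.0849) + (-0.681) + (+1.74) = -1.1161 W/m²/K.
ΔT = −F/λ = −7.1/(-1.1161) = 6.4 °C.

6.4 °C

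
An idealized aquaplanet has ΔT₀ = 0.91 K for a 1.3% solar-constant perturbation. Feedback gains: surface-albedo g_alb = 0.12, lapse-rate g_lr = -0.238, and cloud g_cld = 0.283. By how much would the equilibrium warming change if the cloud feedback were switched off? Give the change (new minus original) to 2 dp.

-0.28 K

Original: g = 0.165, ΔT = 0.91/(1−0.165) = 1.0898 K.
Without cloud: g' = -0.118, ΔT' = 0.91/(1+0.118) = 0.8140 K.
Change = 0.8140 − 1.0898 = -0.28 K.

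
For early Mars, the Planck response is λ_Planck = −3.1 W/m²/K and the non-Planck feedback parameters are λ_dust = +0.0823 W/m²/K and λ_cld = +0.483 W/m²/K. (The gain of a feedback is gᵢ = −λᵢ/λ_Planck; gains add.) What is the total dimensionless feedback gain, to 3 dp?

0.182

Convert to gains: g_dust = 0.0823/3.1 = 0.02655; g_cld = 0.483/3.1 = 0.1558.
Total gain g = 0.18235.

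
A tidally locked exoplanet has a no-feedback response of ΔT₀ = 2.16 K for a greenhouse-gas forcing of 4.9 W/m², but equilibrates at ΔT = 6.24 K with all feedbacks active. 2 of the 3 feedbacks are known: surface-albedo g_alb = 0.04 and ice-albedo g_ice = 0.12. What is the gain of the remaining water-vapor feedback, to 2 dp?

0.49

Amplification A = ΔT/ΔT₀ = 6.24/2.16 = 2.889.
Total gain g = 1 − 1/A = 1 − 1/2.889 = 0.6539.
Known gains sum to 0.04 + 0.12 = 0.16.
g_wv = 0.6539 − 0.16 = 0.49.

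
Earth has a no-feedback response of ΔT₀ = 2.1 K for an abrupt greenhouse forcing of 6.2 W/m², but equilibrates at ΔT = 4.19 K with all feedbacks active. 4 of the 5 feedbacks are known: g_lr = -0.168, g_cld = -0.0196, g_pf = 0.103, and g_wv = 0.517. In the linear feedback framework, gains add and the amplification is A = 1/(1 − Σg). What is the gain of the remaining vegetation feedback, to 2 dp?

Amplification A = ΔT/ΔT₀ = 4.19/2.1 = 1.995.
Total gain g = 1 − 1/A = 1 − 1/1.995 = 0.4987.
Known gains sum to -0.168 − 0.0196 + 0.103 + 0.517 = 0.4324.
g_veg = 0.4987 − 0.4324 = 0.07.

0.07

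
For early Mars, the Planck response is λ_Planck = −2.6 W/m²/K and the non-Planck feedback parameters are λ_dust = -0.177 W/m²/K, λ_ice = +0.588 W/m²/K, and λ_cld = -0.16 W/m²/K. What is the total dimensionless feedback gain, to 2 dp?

0.10

Convert to gains: g_dust = -0.177/2.6 = -0.06808; g_ice = 0.588/2.6 = 0.2262; g_cld = -0.16/2.6 = -0.06154.
Total gain g = 0.09658.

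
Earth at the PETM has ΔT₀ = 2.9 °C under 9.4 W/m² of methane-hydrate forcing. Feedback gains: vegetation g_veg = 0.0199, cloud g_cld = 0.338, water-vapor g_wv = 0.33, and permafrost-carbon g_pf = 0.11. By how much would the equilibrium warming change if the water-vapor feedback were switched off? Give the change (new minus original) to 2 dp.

Original: g = 0.7979, ΔT = 2.9/(1−0.7979) = 14.3493 °C.
Without water-vapor: g' = 0.4679, ΔT' = 2.9/(1−0.4679) = 5.4501 °C.
Change = 5.4501 − 14.3493 = -8.90 °C.

-8.90 °C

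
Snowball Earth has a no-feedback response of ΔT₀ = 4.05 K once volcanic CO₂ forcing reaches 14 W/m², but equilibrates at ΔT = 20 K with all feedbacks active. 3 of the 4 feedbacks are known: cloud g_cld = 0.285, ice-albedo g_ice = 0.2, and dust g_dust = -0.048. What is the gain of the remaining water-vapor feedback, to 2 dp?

0.36

Amplification A = ΔT/ΔT₀ = 20/4.05 = 4.938.
Total gain g = 1 − 1/A = 1 − 1/4.938 = 0.7975.
Known gains sum to 0.285 + 0.2 − 0.048 = 0.437.
g_wv = 0.7975 − 0.437 = 0.36.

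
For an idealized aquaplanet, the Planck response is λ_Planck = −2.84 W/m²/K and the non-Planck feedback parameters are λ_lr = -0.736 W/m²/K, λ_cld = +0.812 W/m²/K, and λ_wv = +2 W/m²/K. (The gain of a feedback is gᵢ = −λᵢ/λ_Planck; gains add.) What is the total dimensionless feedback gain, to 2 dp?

0.73

Convert to gains: g_lr = -0.736/2.84 = -0.2592; g_cld = 0.812/2.84 = 0.2859; g_wv = 2/2.84 = 0.7042.
Total gain g = 0.7309.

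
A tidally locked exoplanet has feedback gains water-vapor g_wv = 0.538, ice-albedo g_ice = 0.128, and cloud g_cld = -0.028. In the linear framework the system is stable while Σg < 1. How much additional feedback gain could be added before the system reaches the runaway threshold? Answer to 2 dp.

0.36

Current total gain = 0.538 + 0.128 − 0.028 = 0.638.
Margin to runaway = 1 − 0.638 = 0.36.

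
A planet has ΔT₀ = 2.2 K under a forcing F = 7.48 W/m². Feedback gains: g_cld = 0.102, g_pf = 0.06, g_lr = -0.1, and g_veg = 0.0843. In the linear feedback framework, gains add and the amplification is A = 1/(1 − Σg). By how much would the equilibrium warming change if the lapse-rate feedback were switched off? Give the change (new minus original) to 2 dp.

Original: g = 0.1463, ΔT = 2.2/(1−0.1463) = 2.5770 K.
Without lapse-rate: g' = 0.2463, ΔT' = 2.2/(1−0.2463) = 2.9189 K.
Change = 2.9189 − 2.5770 = 0.34 K.

0.34 K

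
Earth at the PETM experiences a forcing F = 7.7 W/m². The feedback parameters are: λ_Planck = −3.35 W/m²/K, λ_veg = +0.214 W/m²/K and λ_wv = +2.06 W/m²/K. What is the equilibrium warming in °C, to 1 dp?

Net feedback parameter λ = (−3.35) + (+0.214) + (+2.06) = -1.076 W/m²/K.
ΔT = −F/λ = −7.7/(-1.076) = 7.2 °C.

7.2 °C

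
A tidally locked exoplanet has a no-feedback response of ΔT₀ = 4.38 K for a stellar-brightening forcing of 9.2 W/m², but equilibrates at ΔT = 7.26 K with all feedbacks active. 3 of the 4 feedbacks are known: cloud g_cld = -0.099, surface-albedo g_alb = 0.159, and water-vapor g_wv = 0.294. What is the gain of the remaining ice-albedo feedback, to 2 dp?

Amplification A = ΔT/ΔT₀ = 7.26/4.38 = 1.658.
Total gain g = 1 − 1/A = 1 − 1/1.658 = 0.3969.
Known gains sum to -0.099 + 0.159 + 0.294 = 0.354.
g_ice = 0.3969 − 0.354 = 0.04.

0.04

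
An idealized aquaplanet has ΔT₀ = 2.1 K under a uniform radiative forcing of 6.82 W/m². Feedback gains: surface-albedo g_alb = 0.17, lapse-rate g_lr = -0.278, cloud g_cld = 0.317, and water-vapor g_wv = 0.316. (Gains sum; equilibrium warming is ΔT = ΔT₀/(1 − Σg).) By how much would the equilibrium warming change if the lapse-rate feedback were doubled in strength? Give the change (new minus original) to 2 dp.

Original: g = 0.525, ΔT = 2.1/(1−0.525) = 4.4211 K.
With doubled lapse-rate: g' = 0.247, ΔT' = 2.1/(1−0.247) = 2.7888 K.
Change = 2.7888 − 4.4211 = -1.63 K.

-1.63 K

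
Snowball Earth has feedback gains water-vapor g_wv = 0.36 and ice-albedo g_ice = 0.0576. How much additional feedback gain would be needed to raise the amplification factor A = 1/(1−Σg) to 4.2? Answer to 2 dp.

0.34

Current total gain = 0.4176.
Target gain for A = 4.2: g* = 1 − 1/4.2 = 0.7619.
Additional gain needed = 0.7619 − 0.4176 = 0.34.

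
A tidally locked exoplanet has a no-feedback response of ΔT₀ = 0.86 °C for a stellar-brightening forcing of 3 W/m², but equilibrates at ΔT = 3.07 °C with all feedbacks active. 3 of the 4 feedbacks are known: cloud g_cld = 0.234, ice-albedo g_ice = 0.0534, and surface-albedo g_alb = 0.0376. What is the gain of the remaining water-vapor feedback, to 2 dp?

0.39

Amplification A = ΔT/ΔT₀ = 3.07/0.86 = 3.57.
Total gain g = 1 − 1/A = 1 − 1/3.57 = 0.7199.
Known gains sum to 0.234 + 0.0534 + 0.0376 = 0.325.
g_wv = 0.7199 − 0.325 = 0.39.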